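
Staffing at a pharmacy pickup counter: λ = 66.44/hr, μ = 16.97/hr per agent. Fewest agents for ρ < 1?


Stability requires cμ > λ ⇔ c > λ/μ.
λ/μ = 66.44/16.97 = 3.9151
Minimum integer c = ⌊3.9151⌋ + 1 = 4
Check: 4·16.97 = 67.88 > 66.44, while 3·16.97 = 50.91 ≤ 66.44

Final: 4 servers


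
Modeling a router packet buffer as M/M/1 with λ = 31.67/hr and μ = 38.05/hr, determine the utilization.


ρ = λ/μ = 31.67/38.05 = 0.8323

Final: 0.8323


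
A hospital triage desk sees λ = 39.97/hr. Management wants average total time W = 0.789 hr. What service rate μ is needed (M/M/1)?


W = 1/(μ−λ) ⇒ μ − λ = 1/W = 1/0.789 = 1.2674
μ = λ + 1/W = 39.97 + 1.2674 = 41.2374 per hr

Final: 41.2374 /hr


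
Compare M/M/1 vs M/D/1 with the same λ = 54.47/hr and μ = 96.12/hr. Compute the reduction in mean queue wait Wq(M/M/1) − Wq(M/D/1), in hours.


ρ = 54.47/96.12 = 0.5667
Wq(M/M/1) = ρ/(μ−λ) = 0.5667/41.65 = 0.01361 hr
Wq(M/D/1) = ρ/(2(μ−λ)) = 0.006803 hr
Savings = 0.01361 − 0.006803 = 0.006803 hr

Final: 0.006803 hr


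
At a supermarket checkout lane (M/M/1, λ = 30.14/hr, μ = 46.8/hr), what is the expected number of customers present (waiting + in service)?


ρ = λ/μ = 30.14/46.8 = 0.6440
L = ρ/(1−ρ) = 0.6440/(1 − 0.6440) = 0.6440/0.3560 = 1.8091

Final: 1.8091


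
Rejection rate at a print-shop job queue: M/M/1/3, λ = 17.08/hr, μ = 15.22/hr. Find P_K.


ρ = λ/μ = 17.08/15.22 = 1.1222
P_K = (1−ρ)ρ^K/(1−ρ^(K+1)) = (-0.1222·1.413252)/(1 − 1.585962)
= -0.172710/-0.585962 = 0.294746

Final: 0.294746


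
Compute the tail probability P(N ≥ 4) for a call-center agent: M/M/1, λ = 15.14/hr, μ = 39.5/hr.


ρ = 15.14/39.5 = 0.3833
P(N ≥ n) = ρ^n = 0.3833^4 = 0.021583

Final: 0.021583


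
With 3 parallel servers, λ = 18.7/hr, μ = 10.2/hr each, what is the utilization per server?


ρ = λ/(cμ) = 18.7/(3·10.2) = 18.7/30.60 = 0.6111

Final: 0.6111


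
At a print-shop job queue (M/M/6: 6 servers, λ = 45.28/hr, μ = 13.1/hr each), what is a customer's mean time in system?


a = 3.4565; ρ = 0.5761; P₀ = 0.030341
Lq = P₀·a^c·ρ/(c!(1−ρ)²) = 0.23037
Wq = Lq/λ = 0.23037/45.28 = 0.005088 hr
W = Wq + 1/μ = 0.005088 + 0.07634 = 0.08142 hr

Final: 0.08142 hr


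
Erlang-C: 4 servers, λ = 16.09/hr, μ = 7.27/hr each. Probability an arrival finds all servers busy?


a = λ/μ = 2.2132; ρ = a/4 = 0.5533
P₀ = 0.103017 (from M/M/c formula)
C(c,a) = [a^c/(c!(1−ρ))]·P₀ = [23.99311/(24·0.4467)]·0.103017
= 2.23800·0.103017 = 0.230552

Final: 0.230552


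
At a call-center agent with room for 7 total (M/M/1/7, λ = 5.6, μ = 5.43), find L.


ρ = 5.6/5.43 = 1.0313
L = ρ[1 − (K+1)ρ^K + Kρ^(K+1)] / [(1−ρ)(1−ρ^(K+1))]
Numerator: 1.0313·(1 − 8·1.240845 + 7·1.279692) = 0.032063
Denominator: (-0.03131)·(-0.279692) = 0.008756
L = 0.032063/0.008756 = 3.6617

Final: 3.6617


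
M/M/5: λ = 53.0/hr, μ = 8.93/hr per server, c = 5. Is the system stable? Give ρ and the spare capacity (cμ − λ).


Total capacity cμ = 5·8.93 = 44.65/hr
ρ = λ/(cμ) = 53.0/44.65 = 1.1870
Stable ⇔ ρ < 1: NO
Spare capacity = cμ − λ = 44.65 − 53.0 = -8.35/hr

Final: ρ = 1.1870; unstable; margin = -8.35/hr


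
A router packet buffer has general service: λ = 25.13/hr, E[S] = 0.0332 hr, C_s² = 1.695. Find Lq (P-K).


ρ = λ·E[S] = 25.13·0.0332 = 0.8343
Lq = ρ²(1+C_s²)/(2(1−ρ)) = 0.6961·(1+1.695)/(2·0.1657)
= 0.6961·2.6950/0.3314 = 5.66121

Final: 5.66121


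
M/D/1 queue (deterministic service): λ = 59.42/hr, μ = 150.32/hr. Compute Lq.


ρ = 59.42/150.32 = 0.3953
M/D/1: Lq = ρ²/(2(1−ρ)) = 0.1563/(2·0.6047) = 0.12920

Final: 0.12920


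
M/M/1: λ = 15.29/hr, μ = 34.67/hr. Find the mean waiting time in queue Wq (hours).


ρ = 15.29/34.67 = 0.4410
Wq = ρ/(μ−λ) = 0.4410/(34.67 − 15.29) = 0.4410/19.38 = 0.02276 hr

Final: 0.02276 hr


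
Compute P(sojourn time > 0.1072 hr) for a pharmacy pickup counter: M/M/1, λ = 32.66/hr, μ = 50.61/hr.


W ~ Exponential(μ−λ) for M/M/1.
μ − λ = 50.61 − 32.66 = 17.9500
P(W > t) = e^{−(μ−λ)t} = e^{−1.9242} = 0.145987

Final: 0.145987


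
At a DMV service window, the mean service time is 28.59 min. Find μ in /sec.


μ = 1/(service time) in consistent units.
1 second = 0.0166667 min, so μ = 0.0166667/28.59 = 0.0005830 per second

Final: 0.0005830 /sec


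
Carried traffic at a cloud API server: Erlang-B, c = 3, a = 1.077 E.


B(3,1.077) = 0.072668 (Erlang-B)
Carried load = a(1 − B) = 1.077·(1 − 0.072668) = 1.077·0.927332 = 0.9987 E

Final: 0.9987 Erlangs


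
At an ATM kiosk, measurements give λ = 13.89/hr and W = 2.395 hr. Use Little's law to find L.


L = λW = 13.89·2.395 = 33.2666

Final: 33.2666


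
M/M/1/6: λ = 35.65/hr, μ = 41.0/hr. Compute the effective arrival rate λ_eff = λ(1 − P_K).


ρ = 0.8695; P_K = (1−ρ)ρ^6/(1−ρ^7) = 0.090341
λ_eff = λ(1 − P_K) = 35.65·(1 − 0.090341) = 35.65·0.909659 = 32.4294 /hr

Final: 32.4294 /hr


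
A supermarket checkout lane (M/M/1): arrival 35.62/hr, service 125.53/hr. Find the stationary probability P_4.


ρ = 35.62/125.53 = 0.2838
P_n = (1−ρ)·ρ^n = (1 − 0.2838)·0.2838^4 = 0.7162·0.006483 = 0.004644

Final: 0.004644


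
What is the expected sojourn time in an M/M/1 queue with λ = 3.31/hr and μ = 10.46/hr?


W = 1/(μ−λ) = 1/(10.46 − 3.31) = 1/7.15 = 0.1399 hr

Final: 0.1399 hr


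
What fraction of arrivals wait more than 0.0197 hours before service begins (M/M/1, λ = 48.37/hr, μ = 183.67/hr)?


ρ = 48.37/183.67 = 0.2634
P(Wq > t) = ρ·e^{−(μ−λ)t} = 0.2634·e^{−2.6654}
= 0.2634·0.069571 = 0.018322

Final: 0.018322


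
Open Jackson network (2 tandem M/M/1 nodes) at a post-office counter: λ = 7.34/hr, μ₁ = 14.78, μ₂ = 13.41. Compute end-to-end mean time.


Each node sees arrival rate λ = 7.34/hr (tandem ⇒ throughput preserved).
W₁ = 1/(μ₁−λ) = 1/(14.78−7.34) = 0.13441 hr
W₂ = 1/(μ₂−λ) = 1/(13.41−7.34) = 0.16474 hr
W_total = W₁ + W₂ = 0.13441 + 0.16474 = 0.29915 hr

Final: 0.29915 hr


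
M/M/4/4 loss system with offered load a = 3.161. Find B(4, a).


B(c,a) = (a^c/c!) / Σ_{k=0}^{c} a^k/k!
a^4/4! = 4.159937
Σ terms (k=0..4): 1.00000 + 3.16100 + 4.99596 + 5.26408 + 4.15994 = 18.580974
B = 4.159937/18.580974 = 0.223882

Final: 0.223882


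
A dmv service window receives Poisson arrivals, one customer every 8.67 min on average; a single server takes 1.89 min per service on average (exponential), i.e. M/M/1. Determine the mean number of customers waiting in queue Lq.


λ = 60/8.67 = 6.9204 /hr
μ = 60/1.89 = 31.7460 /hr
ρ = λ/μ = 6.9204/31.7460 = 0.2180
Lq = ρ²/(1−ρ) = 0.04752/0.7820 = 0.06077

Final: 0.06077


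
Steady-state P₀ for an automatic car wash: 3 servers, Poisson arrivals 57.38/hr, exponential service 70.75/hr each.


a = λ/μ = 57.38/70.75 = 0.8110; ρ = a/c = 0.2703
Σ_{k=0}^{2} a^k/k! (terms k=0..2) = 1.00000 + 0.81102 + 0.32888 = 2.13991
Tail: a^3/(3!(1−ρ)) = 0.53346/(6·0.7297) = 0.12185
P₀ = 1/(2.13991 + 0.12185) = 1/2.26176 = 0.442134

Final: 0.442134


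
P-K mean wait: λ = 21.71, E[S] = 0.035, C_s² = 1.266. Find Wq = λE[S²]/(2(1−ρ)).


ρ = λ·E[S] = 21.71·0.035 = 0.7599
E[S²] = E[S]²(1+C_s²) = 0.035²·(1+1.266) = 0.002776
Wq = λ·E[S²]/(2(1−ρ)) = 21.71·0.002776/(2·0.2401) = 0.12547 hr

Final: 0.12547 hr


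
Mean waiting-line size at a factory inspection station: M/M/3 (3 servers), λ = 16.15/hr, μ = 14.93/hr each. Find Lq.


a = λ/μ = 1.0817; ρ = a/3 = 0.3606
P₀ = 0.333703
Lq = P₀·a^c·ρ / (c!·(1−ρ)²) = 0.333703·1.26572·0.3606/(6·0.40887)
= 0.06208

Final: 0.06208


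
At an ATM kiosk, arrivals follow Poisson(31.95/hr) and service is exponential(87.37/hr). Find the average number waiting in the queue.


ρ = 31.95/87.37 = 0.3657
Lq = ρ²/(1−ρ) = 0.1337/0.6343 = 0.2108

Final: 0.2108


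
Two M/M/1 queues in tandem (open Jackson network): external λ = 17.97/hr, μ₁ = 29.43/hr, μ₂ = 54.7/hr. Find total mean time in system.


Each node sees arrival rate λ = 17.97/hr (tandem ⇒ throughput preserved).
W₁ = 1/(μ₁−λ) = 1/(29.43−17.97) = 0.08726 hr
W₂ = 1/(μ₂−λ) = 1/(54.7−17.97) = 0.02723 hr
W_total = W₁ + W₂ = 0.08726 + 0.02723 = 0.11449 hr

Final: 0.11449 hr


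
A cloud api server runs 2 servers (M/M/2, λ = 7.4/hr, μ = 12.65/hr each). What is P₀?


a = λ/μ = 7.4/12.65 = 0.5850; ρ = a/c = 0.2925
Σ_{k=0}^{1} a^k/k! (terms k=0..1) = 1.00000 + 0.58498 = 1.58498
Tail: a^2/(2!(1−ρ)) = 0.34220/(2·0.7075) = 0.24184
P₀ = 1/(1.58498 + 0.24184) = 1/1.82682 = 0.547401

Final: 0.547401


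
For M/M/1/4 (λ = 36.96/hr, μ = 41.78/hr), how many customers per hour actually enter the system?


ρ = 0.8846; P_K = (1−ρ)ρ^4/(1−ρ^5) = 0.154189
λ_eff = λ(1 − P_K) = 36.96·(1 − 0.154189) = 36.96·0.845811 = 31.2612 /hr

Final: 31.2612 /hr


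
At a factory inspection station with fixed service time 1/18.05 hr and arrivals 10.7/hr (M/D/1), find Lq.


ρ = 10.7/18.05 = 0.5928
M/D/1: Lq = ρ²/(2(1−ρ)) = 0.3514/(2·0.4072) = 0.43149

Final: 0.43149


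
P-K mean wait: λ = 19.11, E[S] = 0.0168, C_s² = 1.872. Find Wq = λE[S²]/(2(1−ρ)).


ρ = λ·E[S] = 19.11·0.0168 = 0.3210
E[S²] = E[S]²(1+C_s²) = 0.0168²·(1+1.872) = 0.0008106
Wq = λ·E[S²]/(2(1−ρ)) = 19.11·0.0008106/(2·0.6790) = 0.01141 hr

Final: 0.01141 hr


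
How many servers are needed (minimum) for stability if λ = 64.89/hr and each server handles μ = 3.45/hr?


Stability requires cμ > λ ⇔ c > λ/μ.
λ/μ = 64.89/3.45 = 18.8087
Minimum integer c = ⌊18.8087⌋ + 1 = 19
Check: 19·3.45 = 65.55 > 64.89, while 18·3.45 = 62.10 ≤ 64.89

Final: 19 servers


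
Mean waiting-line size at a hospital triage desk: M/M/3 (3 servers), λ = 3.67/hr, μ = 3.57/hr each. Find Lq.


a = λ/μ = 1.0280; ρ = a/3 = 0.3427
P₀ = 0.353123
Lq = P₀·a^c·ρ / (c!·(1−ρ)²) = 0.353123·1.08641·0.3427/(6·0.43208)
= 0.05071

Final: 0.05071


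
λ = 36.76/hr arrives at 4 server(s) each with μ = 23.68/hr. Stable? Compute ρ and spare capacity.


Total capacity cμ = 4·23.68 = 94.72/hr
ρ = λ/(cμ) = 36.76/94.72 = 0.3881
Stable ⇔ ρ < 1: YES
Spare capacity = cμ − λ = 94.72 − 36.76 = 57.96/hr

Final: ρ = 0.3881; stable; margin = 57.96/hr


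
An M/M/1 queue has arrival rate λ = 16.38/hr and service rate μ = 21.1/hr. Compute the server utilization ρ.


ρ = λ/μ = 16.38/21.1 = 0.7763

Final: 0.7763


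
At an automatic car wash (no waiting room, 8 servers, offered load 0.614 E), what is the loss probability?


B(c,a) = (a^c/c!) / Σ_{k=0}^{c} a^k/k!
a^8/8! = 0.0000005010
Σ terms (k=0..8): 1.00000 + 0.61400 + 0.18850 + 0.03858 + 0.005922 + 0.0007272 + 0.00007442 + 0.000006528 + 0.0000005010 = 1.847808
B = 0.0000005010/1.847808 = 0.0000002711

Final: 0.0000002711


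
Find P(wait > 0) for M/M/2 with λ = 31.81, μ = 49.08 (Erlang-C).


a = λ/μ = 0.6481; ρ = a/2 = 0.3241
P₀ = 0.510502 (from M/M/c formula)
C(c,a) = [a^c/(c!(1−ρ))]·P₀ = [0.42007/(2·0.6759)]·0.510502
= 0.31073·0.510502 = 0.158628

Final: 0.158628


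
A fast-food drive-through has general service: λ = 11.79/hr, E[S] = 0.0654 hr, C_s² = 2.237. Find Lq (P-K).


ρ = λ·E[S] = 11.79·0.0654 = 0.7711
Lq = ρ²(1+C_s²)/(2(1−ρ)) = 0.5945·(1+2.237)/(2·0.2289)
= 0.5945·3.2370/0.4579 = 4.20325

Final: 4.20325


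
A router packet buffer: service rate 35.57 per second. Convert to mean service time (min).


Mean service time = 1/μ = 1/35.57 second = 0.02811 second
In minutes: 0.02811 × 0.0166667 = 0.0004686 min

Final: 0.0004686 min


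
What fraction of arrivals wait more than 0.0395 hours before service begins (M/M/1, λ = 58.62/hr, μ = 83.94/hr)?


ρ = 58.62/83.94 = 0.6984
P(Wq > t) = ρ·e^{−(μ−λ)t} = 0.6984·e^{−1.0001}
= 0.6984·0.367828 = 0.256875

Final: 0.256875


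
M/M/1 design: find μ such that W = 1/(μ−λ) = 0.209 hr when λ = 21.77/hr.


W = 1/(μ−λ) ⇒ μ − λ = 1/W = 1/0.209 = 4.7847
μ = λ + 1/W = 21.77 + 4.7847 = 26.5547 per hr

Final: 26.5547 /hr


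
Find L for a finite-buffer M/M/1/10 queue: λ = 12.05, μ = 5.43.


ρ = 12.05/5.43 = 2.2192
L = ρ[1 − (K+1)ρ^K + Kρ^(K+1)] / [(1−ρ)(1−ρ^(K+1))]
Numerator: 2.2192·(1 − 11·2896.490932 + 10·6427.756120) = 71938.635253
Denominator: (-1.2192)·(-6426.756120) = 7835.198069
L = 71938.635253/7835.198069 = 9.1815

Final: 9.1815


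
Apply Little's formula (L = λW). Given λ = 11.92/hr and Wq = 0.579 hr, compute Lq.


Lq = λWq = 11.92·0.579 = 6.9017

Final: 6.9017


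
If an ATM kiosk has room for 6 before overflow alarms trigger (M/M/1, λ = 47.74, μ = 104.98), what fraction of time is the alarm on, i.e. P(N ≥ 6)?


ρ = 47.74/104.98 = 0.4548
P(N ≥ n) = ρ^n = 0.4548^6 = 0.008844

Final: 0.008844


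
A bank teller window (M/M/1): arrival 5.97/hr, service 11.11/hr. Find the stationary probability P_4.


ρ = 5.97/11.11 = 0.5374
P_n = (1−ρ)·ρ^n = (1 − 0.5374)·0.5374^4 = 0.4626·0.083376 = 0.038574

Final: 0.038574


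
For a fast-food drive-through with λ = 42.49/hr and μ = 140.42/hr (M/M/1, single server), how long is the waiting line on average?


ρ = 42.49/140.42 = 0.3026
Lq = ρ²/(1−ρ) = 0.09156/0.6974 = 0.1313

Final: 0.1313


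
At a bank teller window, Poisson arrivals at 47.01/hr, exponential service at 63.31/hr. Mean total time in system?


W = 1/(μ−λ) = 1/(63.31 − 47.01) = 1/16.30 = 0.06135 hr

Final: 0.06135 hr


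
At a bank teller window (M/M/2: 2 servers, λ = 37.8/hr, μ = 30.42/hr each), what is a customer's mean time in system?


a = 1.2426; ρ = 0.6213; P₀ = 0.233577
Lq = P₀·a^c·ρ/(c!(1−ρ)²) = 0.78123
Wq = Lq/λ = 0.78123/37.8 = 0.02067 hr
W = Wq + 1/μ = 0.02067 + 0.03287 = 0.05354 hr

Final: 0.05354 hr


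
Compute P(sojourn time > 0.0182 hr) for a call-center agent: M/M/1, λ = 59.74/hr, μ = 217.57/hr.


W ~ Exponential(μ−λ) for M/M/1.
μ − λ = 217.57 − 59.74 = 157.8300
P(W > t) = e^{−(μ−λ)t} = e^{−2.8725} = 0.056557

Final: 0.056557


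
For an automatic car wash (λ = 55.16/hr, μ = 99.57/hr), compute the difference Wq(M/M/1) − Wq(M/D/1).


ρ = 55.16/99.57 = 0.5540
Wq(M/M/1) = ρ/(μ−λ) = 0.5540/44.41 = 0.01247 hr
Wq(M/D/1) = ρ/(2(μ−λ)) = 0.006237 hr
Savings = 0.01247 − 0.006237 = 0.006237 hr

Final: 0.006237 hr


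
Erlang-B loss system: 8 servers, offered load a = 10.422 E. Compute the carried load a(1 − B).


B(8,10.422) = 0.357643 (Erlang-B)
Carried load = a(1 − B) = 10.422·(1 − 0.357643) = 10.422·0.642357 = 6.6946 E

Final: 6.6946 Erlangs


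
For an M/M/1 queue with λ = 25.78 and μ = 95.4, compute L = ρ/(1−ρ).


ρ = λ/μ = 25.78/95.4 = 0.2702
L = ρ/(1−ρ) = 0.2702/(1 − 0.2702) = 0.2702/0.7298 = 0.3703

Final: 0.3703


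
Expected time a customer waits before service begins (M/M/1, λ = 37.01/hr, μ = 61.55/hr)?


ρ = 37.01/61.55 = 0.6013
Wq = ρ/(μ−λ) = 0.6013/(61.55 − 37.01) = 0.6013/24.54 = 0.02450 hr

Final: 0.02450 hr


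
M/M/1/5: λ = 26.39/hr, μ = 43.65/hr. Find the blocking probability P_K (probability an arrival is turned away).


ρ = λ/μ = 26.39/43.65 = 0.6046
P_K = (1−ρ)ρ^K/(1−ρ^(K+1)) = (0.3954·0.080775)/(1 − 0.048835)
= 0.031940/0.951165 = 0.033580

Final: 0.033580


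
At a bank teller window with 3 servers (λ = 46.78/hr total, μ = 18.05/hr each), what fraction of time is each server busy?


ρ = λ/(cμ) = 46.78/(3·18.05) = 46.78/54.15 = 0.8639

Final: 0.8639


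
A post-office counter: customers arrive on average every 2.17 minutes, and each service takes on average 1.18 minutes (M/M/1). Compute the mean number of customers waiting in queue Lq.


λ = 60/2.17 = 27.6498 /hr
μ = 60/1.18 = 50.8475 /hr
ρ = λ/μ = 27.6498/50.8475 = 0.5438
Lq = ρ²/(1−ρ) = 0.2957/0.4562 = 0.6481

Final: 0.6481


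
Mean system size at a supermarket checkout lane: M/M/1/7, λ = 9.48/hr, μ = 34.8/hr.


ρ = 9.48/34.8 = 0.2724
L = ρ[1 − (K+1)ρ^K + Kρ^(K+1)] / [(1−ρ)(1−ρ^(K+1))]
Numerator: 0.2724·(1 − 8·0.0001113 + 7·0.00003033) = 0.272229
Denominator: (0.7276)·(0.999970) = 0.727564
L = 0.272229/0.727564 = 0.3742

Final: 0.3742


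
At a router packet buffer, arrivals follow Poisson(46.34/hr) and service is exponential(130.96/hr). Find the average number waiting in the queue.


ρ = 46.34/130.96 = 0.3538
Lq = ρ²/(1−ρ) = 0.1252/0.6462 = 0.1938

Final: 0.1938


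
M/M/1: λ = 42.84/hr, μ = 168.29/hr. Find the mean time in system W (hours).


W = 1/(μ−λ) = 1/(168.29 − 42.84) = 1/125.45 = 0.007971 hr

Final: 0.007971 hr


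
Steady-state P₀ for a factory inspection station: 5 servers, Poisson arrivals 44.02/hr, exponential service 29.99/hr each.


a = λ/μ = 44.02/29.99 = 1.4678; ρ = a/c = 0.2936
Σ_{k=0}^{4} a^k/k! (terms k=0..4) = 1.00000 + 1.46782 + 1.07725 + 0.52707 + 0.19341 = 4.26556
Tail: a^5/(5!(1−ρ)) = 6.81346/(120·0.7064) = 0.08037
P₀ = 1/(4.26556 + 0.08037) = 1/4.34593 = 0.230100

Final: 0.230100


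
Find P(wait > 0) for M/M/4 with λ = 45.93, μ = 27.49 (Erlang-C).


a = λ/μ = 1.6708; ρ = a/4 = 0.4177
P₀ = 0.185133 (from M/M/c formula)
C(c,a) = [a^c/(c!(1−ρ))]·P₀ = [7.79268/(24·0.5823)]·0.185133
= 0.55761·0.185133 = 0.103231

Final: 0.103231


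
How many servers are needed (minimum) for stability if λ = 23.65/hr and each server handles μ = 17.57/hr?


Stability requires cμ > λ ⇔ c > λ/μ.
λ/μ = 23.65/17.57 = 1.3460
Minimum integer c = ⌊1.3460⌋ + 1 = 2
Check: 2·17.57 = 35.14 > 23.65, while 1·17.57 = 17.57 ≤ 23.65

Final: 2 servers


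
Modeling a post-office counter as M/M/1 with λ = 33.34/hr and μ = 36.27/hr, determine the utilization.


ρ = λ/μ = 33.34/36.27 = 0.9192

Final: 0.9192


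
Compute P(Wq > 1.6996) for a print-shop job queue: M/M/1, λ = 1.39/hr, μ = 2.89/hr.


ρ = 1.39/2.89 = 0.4810
P(Wq > t) = ρ·e^{−(μ−λ)t} = 0.4810·e^{−2.5494}
= 0.4810·0.078129 = 0.037577

Final: 0.037577


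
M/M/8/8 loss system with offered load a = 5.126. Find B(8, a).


B(c,a) = (a^c/c!) / Σ_{k=0}^{c} a^k/k!
a^8/8! = 11.822472
Σ terms (k=0..8): 1.00000 + 5.12600 + 13.13794 + 22.44836 + 28.76757 + 29.49251 + 25.19644 + 18.45099 + 11.82247 = 155.442274
B = 11.822472/155.442274 = 0.076057

Final: 0.076057


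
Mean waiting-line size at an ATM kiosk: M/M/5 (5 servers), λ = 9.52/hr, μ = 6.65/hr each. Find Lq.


a = λ/μ = 1.4316; ρ = a/5 = 0.2863
P₀ = 0.238636
Lq = P₀·a^c·ρ / (c!·(1−ρ)²) = 0.238636·6.01280·0.2863/(120·0.50935)
= 0.006721

Final: 0.006721


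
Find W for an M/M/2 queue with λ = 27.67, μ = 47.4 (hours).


a = 0.5838; ρ = 0.2919; P₀ = 0.548134
Lq = P₀·a^c·ρ/(c!(1−ρ)²) = 0.05436
Wq = Lq/λ = 0.05436/27.67 = 0.001965 hr
W = Wq + 1/μ = 0.001965 + 0.02110 = 0.02306 hr

Final: 0.02306 hr


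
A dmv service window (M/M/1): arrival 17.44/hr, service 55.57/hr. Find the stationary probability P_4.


ρ = 17.44/55.57 = 0.3138
P_n = (1−ρ)·ρ^n = (1 − 0.3138)·0.3138^4 = 0.6862·0.009701 = 0.006657

Final: 0.006657


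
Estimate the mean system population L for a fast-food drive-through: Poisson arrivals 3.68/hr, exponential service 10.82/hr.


ρ = λ/μ = 3.68/10.82 = 0.3401
L = ρ/(1−ρ) = 0.3401/(1 − 0.3401) = 0.3401/0.6599 = 0.5154

Final: 0.5154


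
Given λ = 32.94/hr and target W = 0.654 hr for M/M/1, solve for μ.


W = 1/(μ−λ) ⇒ μ − λ = 1/W = 1/0.654 = 1.5291
μ = λ + 1/W = 32.94 + 1.5291 = 34.4691 per hr

Final: 34.4691 /hr


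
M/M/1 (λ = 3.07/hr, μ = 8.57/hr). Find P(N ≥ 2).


ρ = 3.07/8.57 = 0.3582
P(N ≥ n) = ρ^n = 0.3582^2 = 0.128326

Final: 0.128326


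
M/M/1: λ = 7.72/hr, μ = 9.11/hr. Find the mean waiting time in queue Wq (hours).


ρ = 7.72/9.11 = 0.8474
Wq = ρ/(μ−λ) = 0.8474/(9.11 − 7.72) = 0.8474/1.39 = 0.6097 hr

Final: 0.6097 hr


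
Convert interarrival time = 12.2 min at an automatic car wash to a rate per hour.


λ = 1/(interarrival time) in consistent units.
1 hour = 60 min, so λ = 60/12.2 = 4.9180 per hour

Final: 4.9180 /hr


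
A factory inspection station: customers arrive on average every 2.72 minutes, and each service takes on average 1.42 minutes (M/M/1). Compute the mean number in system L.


λ = 60/2.72 = 22.0588 /hr
μ = 60/1.42 = 42.2535 /hr
ρ = λ/μ = 22.0588/42.2535 = 0.5221
L = ρ/(1−ρ) = 0.5221/0.4779 = 1.0923

Final: 1.0923


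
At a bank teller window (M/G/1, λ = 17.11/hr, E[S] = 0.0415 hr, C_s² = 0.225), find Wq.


ρ = λ·E[S] = 17.11·0.0415 = 0.7101
E[S²] = E[S]²(1+C_s²) = 0.0415²·(1+0.225) = 0.002110
Wq = λ·E[S²]/(2(1−ρ)) = 17.11·0.002110/(2·0.2899) = 0.06225 hr

Final: 0.06225 hr


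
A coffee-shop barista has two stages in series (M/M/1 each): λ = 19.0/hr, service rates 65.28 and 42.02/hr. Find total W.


Each node sees arrival rate λ = 19.0/hr (tandem ⇒ throughput preserved).
W₁ = 1/(μ₁−λ) = 1/(65.28−19.0) = 0.02161 hr
W₂ = 1/(μ₂−λ) = 1/(42.02−19.0) = 0.04344 hr
W_total = W₁ + W₂ = 0.02161 + 0.04344 = 0.06505 hr

Final: 0.06505 hr


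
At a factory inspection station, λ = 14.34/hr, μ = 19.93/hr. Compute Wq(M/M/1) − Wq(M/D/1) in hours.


ρ = 14.34/19.93 = 0.7195
Wq(M/M/1) = ρ/(μ−λ) = 0.7195/5.59 = 0.12872 hr
Wq(M/D/1) = ρ/(2(μ−λ)) = 0.06436 hr
Savings = 0.12872 − 0.06436 = 0.06436 hr

Final: 0.06436 hr


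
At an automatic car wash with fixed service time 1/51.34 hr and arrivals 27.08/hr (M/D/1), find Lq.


ρ = 27.08/51.34 = 0.5275
M/D/1: Lq = ρ²/(2(1−ρ)) = 0.2782/(2·0.4725) = 0.29439

Final: 0.29439


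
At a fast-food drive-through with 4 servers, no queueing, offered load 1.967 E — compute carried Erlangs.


B(4,1.967) = 0.091812 (Erlang-B)
Carried load = a(1 − B) = 1.967·(1 − 0.091812) = 1.967·0.908188 = 1.7864 E

Final: 1.7864 Erlangs


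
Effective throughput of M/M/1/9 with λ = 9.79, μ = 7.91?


ρ = 1.2377; P_K = (1−ρ)ρ^9/(1−ρ^10) = 0.217862
λ_eff = λ(1 − P_K) = 9.79·(1 − 0.217862) = 9.79·0.782138 = 7.6571 /hr

Final: 7.6571 /hr


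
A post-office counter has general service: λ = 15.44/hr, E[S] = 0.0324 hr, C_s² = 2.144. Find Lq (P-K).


ρ = λ·E[S] = 15.44·0.0324 = 0.5003
Lq = ρ²(1+C_s²)/(2(1−ρ)) = 0.2503·(1+2.144)/(2·0.4997)
= 0.2503·3.1440/0.9995 = 0.78721

Final: 0.78721


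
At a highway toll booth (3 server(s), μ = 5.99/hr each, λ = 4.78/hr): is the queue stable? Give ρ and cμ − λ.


Total capacity cμ = 3·5.99 = 17.97/hr
ρ = λ/(cμ) = 4.78/17.97 = 0.2660
Stable ⇔ ρ < 1: YES
Spare capacity = cμ − λ = 17.97 − 4.78 = 13.19/hr

Final: ρ = 0.2660; stable; margin = 13.19/hr


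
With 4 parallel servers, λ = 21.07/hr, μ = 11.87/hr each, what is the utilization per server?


ρ = λ/(cμ) = 21.07/(4·11.87) = 21.07/47.48 = 0.4438

Final: 0.4438


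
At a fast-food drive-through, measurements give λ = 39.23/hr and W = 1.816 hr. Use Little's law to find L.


L = λW = 39.23·1.816 = 71.2417

Final: 71.2417


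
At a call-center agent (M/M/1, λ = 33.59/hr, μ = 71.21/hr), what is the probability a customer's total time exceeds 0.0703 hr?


W ~ Exponential(μ−λ) for M/M/1.
μ − λ = 71.21 − 33.59 = 37.6200
P(W > t) = e^{−(μ−λ)t} = e^{−2.6447} = 0.071028

Final: 0.071028


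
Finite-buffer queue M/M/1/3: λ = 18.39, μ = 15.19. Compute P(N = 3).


ρ = λ/μ = 18.39/15.19 = 1.2107
P_K = (1−ρ)ρ^K/(1−ρ^(K+1)) = (-0.2107·1.774483)/(1 − 2.148304)
= -0.373821/-1.148304 = 0.325542

Final: 0.325542


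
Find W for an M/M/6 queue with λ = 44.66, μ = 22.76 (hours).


a = 1.9622; ρ = 0.3270; P₀ = 0.140362
Lq = P₀·a^c·ρ/(c!(1−ρ)²) = 0.008035
Wq = Lq/λ = 0.008035/44.66 = 0.0001799 hr
W = Wq + 1/μ = 0.0001799 + 0.04394 = 0.04412 hr

Final: 0.04412 hr


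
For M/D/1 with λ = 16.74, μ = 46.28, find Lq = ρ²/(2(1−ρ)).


ρ = 16.74/46.28 = 0.3617
M/D/1: Lq = ρ²/(2(1−ρ)) = 0.1308/(2·0.6383) = 0.10249

Final: 0.10249


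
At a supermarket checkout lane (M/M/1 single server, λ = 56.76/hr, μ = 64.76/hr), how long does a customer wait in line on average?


ρ = 56.76/64.76 = 0.8765
Wq = ρ/(μ−λ) = 0.8765/(64.76 − 56.76) = 0.8765/8.00 = 0.1096 hr

Final: 0.1096 hr


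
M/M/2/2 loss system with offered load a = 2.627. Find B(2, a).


B(c,a) = (a^c/c!) / Σ_{k=0}^{c} a^k/k!
a^2/2! = 3.450564
Σ terms (k=0..2): 1.00000 + 2.62700 + 3.45056 = 7.077564
B = 3.450564/7.077564 = 0.487536

Final: 0.487536


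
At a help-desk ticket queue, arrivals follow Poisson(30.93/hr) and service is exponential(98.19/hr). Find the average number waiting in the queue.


ρ = 30.93/98.19 = 0.3150
Lq = ρ²/(1−ρ) = 0.09923/0.6850 = 0.1449

Final: 0.1449


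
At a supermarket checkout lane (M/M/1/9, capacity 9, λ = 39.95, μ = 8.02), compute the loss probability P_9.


ρ = λ/μ = 39.95/8.02 = 4.9813
P_K = (1−ρ)ρ^K/(1−ρ^(K+1)) = (-3.9813·1888346.720207)/(1 − 9406415.395547)
= -7518068.675340/-9406414.395547 = 0.799249

Final: 0.799249


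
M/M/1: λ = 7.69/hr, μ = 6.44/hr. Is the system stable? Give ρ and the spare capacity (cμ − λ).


Total capacity cμ = 1·6.44 = 6.44/hr
ρ = λ/(cμ) = 7.69/6.44 = 1.1941
Stable ⇔ ρ < 1: NO
Spare capacity = cμ − λ = 6.44 − 7.69 = -1.25/hr

Final: ρ = 1.1941; unstable; margin = -1.25/hr


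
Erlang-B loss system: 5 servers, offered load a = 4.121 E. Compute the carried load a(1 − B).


B(5,4.121) = 0.209849 (Erlang-B)
Carried load = a(1 − B) = 4.121·(1 − 0.209849) = 4.121·0.790151 = 3.2562 E

Final: 3.2562 Erlangs


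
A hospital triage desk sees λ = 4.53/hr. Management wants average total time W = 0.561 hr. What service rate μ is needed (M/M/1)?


W = 1/(μ−λ) ⇒ μ − λ = 1/W = 1/0.561 = 1.7825
μ = λ + 1/W = 4.53 + 1.7825 = 6.3125 per hr

Final: 6.3125 /hr


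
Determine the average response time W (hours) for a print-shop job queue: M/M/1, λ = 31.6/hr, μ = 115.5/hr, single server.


W = 1/(μ−λ) = 1/(115.5 − 31.6) = 1/83.90 = 0.01192 hr

Final: 0.01192 hr


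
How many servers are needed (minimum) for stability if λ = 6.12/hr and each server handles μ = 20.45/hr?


Stability requires cμ > λ ⇔ c > λ/μ.
λ/μ = 6.12/20.45 = 0.2993
Minimum integer c = ⌊0.2993⌋ + 1 = 1
Check: 1·20.45 = 20.45 > 6.12, while 0·20.45 = 0.00 ≤ 6.12

Final: 1 servers


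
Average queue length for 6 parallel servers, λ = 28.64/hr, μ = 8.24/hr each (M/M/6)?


a = λ/μ = 3.4757; ρ = a/6 = 0.5793
P₀ = 0.029724
Lq = P₀·a^c·ρ / (c!·(1−ρ)²) = 0.029724·1763.09134·0.5793/(720·0.17700)
= 0.23822

Final: 0.23822


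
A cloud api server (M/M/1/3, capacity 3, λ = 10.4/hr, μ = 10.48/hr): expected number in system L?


ρ = 10.4/10.48 = 0.9924
L = ρ[1 − (K+1)ρ^K + Kρ^(K+1)] / [(1−ρ)(1−ρ^(K+1))]
Numerator: 0.9924·(1 − 4·0.977274 + 3·0.969814) = 0.0003434
Denominator: (0.007634)·(0.030186) = 0.0002304
L = 0.0003434/0.0002304 = 1.4904

Final: 1.4904


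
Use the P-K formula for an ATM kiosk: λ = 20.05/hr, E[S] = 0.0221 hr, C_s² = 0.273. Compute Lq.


ρ = λ·E[S] = 20.05·0.0221 = 0.4431
Lq = ρ²(1+C_s²)/(2(1−ρ)) = 0.1963·(1+0.273)/(2·0.5569)
= 0.1963·1.2730/1.1138 = 0.22441

Final: 0.22441


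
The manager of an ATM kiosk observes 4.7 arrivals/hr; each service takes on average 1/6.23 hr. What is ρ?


ρ = λ/μ = 4.7/6.23 = 0.7544

Final: 0.7544


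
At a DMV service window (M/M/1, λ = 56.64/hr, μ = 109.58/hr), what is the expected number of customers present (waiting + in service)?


ρ = λ/μ = 56.64/109.58 = 0.5169
L = ρ/(1−ρ) = 0.5169/(1 − 0.5169) = 0.5169/0.4831 = 1.0699

Final: 1.0699


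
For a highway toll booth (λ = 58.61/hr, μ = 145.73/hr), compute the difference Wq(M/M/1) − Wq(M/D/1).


ρ = 58.61/145.73 = 0.4022
Wq(M/M/1) = ρ/(μ−λ) = 0.4022/87.12 = 0.004616 hr
Wq(M/D/1) = ρ/(2(μ−λ)) = 0.002308 hr
Savings = 0.004616 − 0.002308 = 0.002308 hr

Final: 0.002308 hr


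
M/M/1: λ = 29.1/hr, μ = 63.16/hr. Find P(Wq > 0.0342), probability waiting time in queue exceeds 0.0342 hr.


ρ = 29.1/63.16 = 0.4607
P(Wq > t) = ρ·e^{−(μ−λ)t} = 0.4607·e^{−1.1649}
= 0.4607·0.311969 = 0.143735

Final: 0.143735


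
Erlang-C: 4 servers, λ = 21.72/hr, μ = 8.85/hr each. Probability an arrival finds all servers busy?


a = λ/μ = 2.4542; ρ = a/4 = 0.6136
P₀ = 0.077873 (from M/M/c formula)
C(c,a) = [a^c/(c!(1−ρ))]·P₀ = [36.27991/(24·0.3864)]·0.077873
= 3.91176·0.077873 = 0.304621

Final: 0.304621


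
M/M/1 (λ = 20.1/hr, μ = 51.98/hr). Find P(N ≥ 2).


ρ = 20.1/51.98 = 0.3867
P(N ≥ n) = ρ^n = 0.3867^2 = 0.149527

Final: 0.149527


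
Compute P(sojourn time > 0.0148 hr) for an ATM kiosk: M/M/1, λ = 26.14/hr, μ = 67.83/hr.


W ~ Exponential(μ−λ) for M/M/1.
μ − λ = 67.83 − 26.14 = 41.6900
P(W > t) = e^{−(μ−λ)t} = e^{−0.6170} = 0.539554

Final: 0.539554


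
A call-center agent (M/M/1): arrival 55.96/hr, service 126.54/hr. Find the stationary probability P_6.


ρ = 55.96/126.54 = 0.4422
P_n = (1−ρ)·ρ^n = (1 − 0.4422)·0.4422^6 = 0.5578·0.007480 = 0.004172

Final: 0.004172


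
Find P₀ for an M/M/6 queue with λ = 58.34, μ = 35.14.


a = λ/μ = 58.34/35.14 = 1.6602; ρ = a/c = 0.2767
Σ_{k=0}^{5} a^k/k! (terms k=0..5) = 1.00000 + 1.66022 + 1.37816 + 0.76268 + 0.31655 + 0.10511 = 5.22272
Tail: a^6/(6!(1−ρ)) = 20.94055/(720·0.7233) = 0.04021
P₀ = 1/(5.22272 + 0.04021) = 1/5.26293 = 0.190008

Final: 0.190008


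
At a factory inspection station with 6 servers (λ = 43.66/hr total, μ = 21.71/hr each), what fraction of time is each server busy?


ρ = λ/(cμ) = 43.66/(6·21.71) = 43.66/130.26 = 0.3352

Final: 0.3352


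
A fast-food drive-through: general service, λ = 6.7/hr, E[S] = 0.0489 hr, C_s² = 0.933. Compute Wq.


ρ = λ·E[S] = 6.7·0.0489 = 0.3276
E[S²] = E[S]²(1+C_s²) = 0.0489²·(1+0.933) = 0.004622
Wq = λ·E[S²]/(2(1−ρ)) = 6.7·0.004622/(2·0.6724) = 0.02303 hr

Final: 0.02303 hr


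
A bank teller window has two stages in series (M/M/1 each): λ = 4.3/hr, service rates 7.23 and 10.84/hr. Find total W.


Each node sees arrival rate λ = 4.3/hr (tandem ⇒ throughput preserved).
W₁ = 1/(μ₁−λ) = 1/(7.23−4.3) = 0.34130 hr
W₂ = 1/(μ₂−λ) = 1/(10.84−4.3) = 0.15291 hr
W_total = W₁ + W₂ = 0.34130 + 0.15291 = 0.49420 hr

Final: 0.49420 hr


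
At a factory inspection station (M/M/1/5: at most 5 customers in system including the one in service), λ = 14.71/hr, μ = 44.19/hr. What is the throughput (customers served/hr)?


ρ = 0.3329; P_K = (1−ρ)ρ^5/(1−ρ^6) = 0.002730
λ_eff = λ(1 − P_K) = 14.71·(1 − 0.002730) = 14.71·0.997270 = 14.6698 /hr

Final: 14.6698 /hr


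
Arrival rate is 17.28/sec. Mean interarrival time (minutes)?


Mean interarrival time = 1/λ = 1/17.28 second = 0.05787 second
In minutes: 0.05787 × 0.0166667 = 0.0009645 min

Final: 0.0009645 min


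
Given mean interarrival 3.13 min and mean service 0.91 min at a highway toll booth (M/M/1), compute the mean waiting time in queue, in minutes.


λ = 60/3.13 = 19.1693 /hr
μ = 60/0.91 = 65.9341 /hr
ρ = λ/μ = 19.1693/65.9341 = 0.2907
Wq = ρ/(μ−λ) = 0.2907/(65.9341−19.1693) = 0.006217 hr
In minutes: 0.006217·60 = 0.3730 min

Final: 0.3730 min


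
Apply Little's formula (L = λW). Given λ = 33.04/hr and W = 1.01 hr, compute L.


L = λW = 33.04·1.01 = 33.3704

Final: 33.3704


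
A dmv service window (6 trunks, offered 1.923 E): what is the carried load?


B(6,1.923) = 0.010304 (Erlang-B)
Carried load = a(1 − B) = 1.923·(1 − 0.010304) = 1.923·0.989696 = 1.9032 E

Final: 1.9032 Erlangs


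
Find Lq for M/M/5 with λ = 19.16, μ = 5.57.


a = λ/μ = 3.4399; ρ = a/5 = 0.6880
P₀ = 0.027905
Lq = P₀·a^c·ρ / (c!·(1−ρ)²) = 0.027905·481.61671·0.6880/(120·0.09736)
= 0.79137

Final: 0.79137


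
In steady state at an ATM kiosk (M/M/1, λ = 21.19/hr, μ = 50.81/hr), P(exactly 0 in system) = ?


ρ = 21.19/50.81 = 0.4170
P_n = (1−ρ)·ρ^n = (1 − 0.4170)·0.4170^0 = 0.5830·1.000000 = 0.582956

Final: 0.582956


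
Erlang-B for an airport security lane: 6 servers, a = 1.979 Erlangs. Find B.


B(c,a) = (a^c/c!) / Σ_{k=0}^{c} a^k/k!
a^6/6! = 0.083434
Σ terms (k=0..6): 1.00000 + 1.97900 + 1.95822 + 1.29177 + 0.63910 + 0.25296 + 0.08343 = 7.204489
B = 0.083434/7.204489 = 0.011581

Final: 0.011581


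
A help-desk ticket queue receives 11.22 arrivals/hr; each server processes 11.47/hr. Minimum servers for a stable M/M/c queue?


Stability requires cμ > λ ⇔ c > λ/μ.
λ/μ = 11.22/11.47 = 0.9782
Minimum integer c = ⌊0.9782⌋ + 1 = 1
Check: 1·11.47 = 11.47 > 11.22, while 0·11.47 = 0.00 ≤ 11.22

Final: 1 servers


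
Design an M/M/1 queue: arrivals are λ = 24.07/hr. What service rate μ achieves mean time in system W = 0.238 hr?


W = 1/(μ−λ) ⇒ μ − λ = 1/W = 1/0.238 = 4.2017
μ = λ + 1/W = 24.07 + 4.2017 = 28.2717 per hr

Final: 28.2717 /hr


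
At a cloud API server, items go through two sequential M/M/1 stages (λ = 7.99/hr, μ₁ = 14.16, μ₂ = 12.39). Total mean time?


Each node sees arrival rate λ = 7.99/hr (tandem ⇒ throughput preserved).
W₁ = 1/(μ₁−λ) = 1/(14.16−7.99) = 0.16207 hr
W₂ = 1/(μ₂−λ) = 1/(12.39−7.99) = 0.22727 hr
W_total = W₁ + W₂ = 0.16207 + 0.22727 = 0.38935 hr

Final: 0.38935 hr


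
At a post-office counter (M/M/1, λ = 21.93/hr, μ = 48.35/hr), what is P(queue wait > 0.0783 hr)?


ρ = 21.93/48.35 = 0.4536
P(Wq > t) = ρ·e^{−(μ−λ)t} = 0.4536·e^{−2.0687}
= 0.4536·0.126352 = 0.057309

Final: 0.057309


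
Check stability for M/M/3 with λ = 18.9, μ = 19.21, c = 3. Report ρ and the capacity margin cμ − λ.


Total capacity cμ = 3·19.21 = 57.63/hr
ρ = λ/(cμ) = 18.9/57.63 = 0.3280
Stable ⇔ ρ < 1: YES
Spare capacity = cμ − λ = 57.63 − 18.9 = 38.73/hr

Final: ρ = 0.3280; stable; margin = 38.73/hr


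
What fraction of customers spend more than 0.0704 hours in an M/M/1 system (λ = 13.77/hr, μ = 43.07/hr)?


W ~ Exponential(μ−λ) for M/M/1.
μ − λ = 43.07 − 13.77 = 29.3000
P(W > t) = e^{−(μ−λ)t} = e^{−2.0627} = 0.127108

Final: 0.127108


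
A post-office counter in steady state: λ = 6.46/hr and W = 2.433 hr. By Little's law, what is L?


L = λW = 6.46·2.433 = 15.7172

Final: 15.7172


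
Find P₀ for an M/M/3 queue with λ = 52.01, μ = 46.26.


a = λ/μ = 52.01/46.26 = 1.1243; ρ = a/c = 0.3748
Σ_{k=0}^{2} a^k/k! (terms k=0..2) = 1.00000 + 1.12430 + 0.63202 = 2.75632
Tail: a^3/(3!(1−ρ)) = 1.42116/(6·0.6252) = 0.37883
P₀ = 1/(2.75632 + 0.37883) = 1/3.13515 = 0.318964

Final: 0.318964


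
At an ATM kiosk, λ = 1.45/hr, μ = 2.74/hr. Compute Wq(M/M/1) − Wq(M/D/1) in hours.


ρ = 1.45/2.74 = 0.5292
Wq(M/M/1) = ρ/(μ−λ) = 0.5292/1.29 = 0.41023 hr
Wq(M/D/1) = ρ/(2(μ−λ)) = 0.20512 hr
Savings = 0.41023 − 0.20512 = 0.20512 hr

Final: 0.20512 hr


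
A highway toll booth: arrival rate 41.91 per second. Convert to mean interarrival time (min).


Mean interarrival time = 1/λ = 1/41.91 second = 0.02386 second
In minutes: 0.02386 × 0.0166667 = 0.0003977 min

Final: 0.0003977 min


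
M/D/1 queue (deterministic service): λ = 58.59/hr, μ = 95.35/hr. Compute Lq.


ρ = 58.59/95.35 = 0.6145
M/D/1: Lq = ρ²/(2(1−ρ)) = 0.3776/(2·0.3855) = 0.48969

Final: 0.48969


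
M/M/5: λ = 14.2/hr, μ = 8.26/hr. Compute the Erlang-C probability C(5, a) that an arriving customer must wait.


a = λ/μ = 1.7191; ρ = a/5 = 0.3438
P₀ = 0.178627 (from M/M/c formula)
C(c,a) = [a^c/(c!(1−ρ))]·P₀ = [15.01556/(120·0.6562)]·0.178627
= 0.19070·0.178627 = 0.034063

Final: 0.034063


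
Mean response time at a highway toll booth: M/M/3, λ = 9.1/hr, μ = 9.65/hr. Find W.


a = 0.9430; ρ = 0.3143; P₀ = 0.385881
Lq = P₀·a^c·ρ/(c!(1−ρ)²) = 0.03606
Wq = Lq/λ = 0.03606/9.1 = 0.003963 hr
W = Wq + 1/μ = 0.003963 + 0.10363 = 0.10759 hr

Final: 0.10759 hr


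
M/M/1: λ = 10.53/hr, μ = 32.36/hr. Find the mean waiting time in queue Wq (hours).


ρ = 10.53/32.36 = 0.3254
Wq = ρ/(μ−λ) = 0.3254/(32.36 − 10.53) = 0.3254/21.83 = 0.01491 hr

Final: 0.01491 hr


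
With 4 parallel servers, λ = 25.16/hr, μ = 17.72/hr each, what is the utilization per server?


ρ = λ/(cμ) = 25.16/(4·17.72) = 25.16/70.88 = 0.3550

Final: 0.3550


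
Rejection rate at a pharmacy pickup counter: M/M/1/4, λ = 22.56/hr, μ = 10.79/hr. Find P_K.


ρ = λ/μ = 22.56/10.79 = 2.0908
P_K = (1−ρ)ρ^K/(1−ρ^(K+1)) = (-1.0908·19.110436)/(1 − 39.956575)
= -20.846139/-38.956575 = 0.535112

Final: 0.535112


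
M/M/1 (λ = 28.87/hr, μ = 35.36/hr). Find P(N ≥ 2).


ρ = 28.87/35.36 = 0.8165
P(N ≥ n) = ρ^n = 0.8165^2 = 0.666606

Final: 0.666606


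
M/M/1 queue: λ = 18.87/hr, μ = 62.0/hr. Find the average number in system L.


ρ = λ/μ = 18.87/62.0 = 0.3044
L = ρ/(1−ρ) = 0.3044/(1 − 0.3044) = 0.3044/0.6956 = 0.4375

Final: 0.4375


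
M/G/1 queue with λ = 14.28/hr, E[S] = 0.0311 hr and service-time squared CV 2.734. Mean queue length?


ρ = λ·E[S] = 14.28·0.0311 = 0.4441
Lq = ρ²(1+C_s²)/(2(1−ρ)) = 0.1972·(1+2.734)/(2·0.5559)
= 0.1972·3.7340/1.1118 = 0.66242

Final: 0.66242


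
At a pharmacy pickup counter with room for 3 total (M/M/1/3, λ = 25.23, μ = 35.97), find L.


ρ = 25.23/35.97 = 0.7014
L = ρ[1 − (K+1)ρ^K + Kρ^(K+1)] / [(1−ρ)(1−ρ^(K+1))]
Numerator: 0.7014·(1 − 4·0.345088 + 3·0.242051) = 0.242550
Denominator: (0.2986)·(0.757949) = 0.226310
L = 0.242550/0.226310 = 1.0718

Final: 1.0718


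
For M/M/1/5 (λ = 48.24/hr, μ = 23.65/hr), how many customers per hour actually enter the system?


ρ = 2.0397; P_K = (1−ρ)ρ^5/(1−ρ^6) = 0.516920
λ_eff = λ(1 − P_K) = 48.24·(1 − 0.516920) = 48.24·0.483080 = 23.3038 /hr

Final: 23.3038 /hr


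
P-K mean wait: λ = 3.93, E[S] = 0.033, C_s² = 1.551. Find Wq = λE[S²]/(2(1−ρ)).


ρ = λ·E[S] = 3.93·0.033 = 0.1297
E[S²] = E[S]²(1+C_s²) = 0.033²·(1+1.551) = 0.002778
Wq = λ·E[S²]/(2(1−ρ)) = 3.93·0.002778/(2·0.8703) = 0.006272 hr

Final: 0.006272 hr


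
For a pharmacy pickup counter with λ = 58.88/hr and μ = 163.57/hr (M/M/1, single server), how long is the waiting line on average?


ρ = 58.88/163.57 = 0.3600
Lq = ρ²/(1−ρ) = 0.1296/0.6400 = 0.2025

Final: 0.2025


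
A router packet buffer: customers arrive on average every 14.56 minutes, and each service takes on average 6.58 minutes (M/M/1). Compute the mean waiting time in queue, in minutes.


λ = 60/14.56 = 4.1209 /hr
μ = 60/6.58 = 9.1185 /hr
ρ = λ/μ = 4.1209/9.1185 = 0.4519
Wq = ρ/(μ−λ) = 0.4519/(9.1185−4.1209) = 0.09043 hr
In minutes: 0.09043·60 = 5.426 min

Final: 5.426 min


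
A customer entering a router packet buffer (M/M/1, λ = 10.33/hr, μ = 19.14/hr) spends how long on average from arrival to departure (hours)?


W = 1/(μ−λ) = 1/(19.14 − 10.33) = 1/8.81 = 0.1135 hr

Final: 0.1135 hr


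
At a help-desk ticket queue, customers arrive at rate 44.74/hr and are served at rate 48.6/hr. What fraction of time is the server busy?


ρ = λ/μ = 44.74/48.6 = 0.9206

Final: 0.9206


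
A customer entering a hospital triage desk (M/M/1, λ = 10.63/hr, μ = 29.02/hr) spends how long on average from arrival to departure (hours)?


W = 1/(μ−λ) = 1/(29.02 − 10.63) = 1/18.39 = 0.05438 hr

Final: 0.05438 hr
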